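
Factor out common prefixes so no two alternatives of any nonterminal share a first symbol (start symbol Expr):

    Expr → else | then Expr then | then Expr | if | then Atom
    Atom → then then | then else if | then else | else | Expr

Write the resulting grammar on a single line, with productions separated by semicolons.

Expr has alternatives sharing prefix 'then': factor to Expr → then Expr1 with Expr1 → Expr then | Expr | Atom.
Atom has alternatives sharing prefix 'then': factor to Atom → then Atom1 with Atom1 → then | else if | else.
Expr1 has alternatives sharing prefix 'Expr': factor to Expr1 → Expr Expr11 with Expr11 → then | ε.
Atom1 has alternatives sharing prefix 'else': factor to Atom1 → else Atom11 with Atom11 → if | ε.

Expr → else | if | then Expr1; Atom → else | Expr | then Atom1; Expr1 → Atom | Expr Expr11; Atom1 → then | else Atom11; Expr11 → then | ε; Atom11 → if | ε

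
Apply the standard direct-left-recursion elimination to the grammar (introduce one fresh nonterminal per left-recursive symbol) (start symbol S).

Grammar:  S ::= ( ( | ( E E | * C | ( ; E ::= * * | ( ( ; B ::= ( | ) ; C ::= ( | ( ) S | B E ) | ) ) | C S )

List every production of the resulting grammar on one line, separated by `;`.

S ::= ( ( | ( E E | * C | (; E ::= * * | ( (; B ::= ( | ); C ::= ( C' | ( ) S C' | B E ) C' | ) ) C'; C' ::= S ) C' | ε

Left recursion appears on C.
For C: α = {S )}, β = {(, ( ) S, B E ), ) )}. Rewrite as C → β C' and C' → α C' | ε.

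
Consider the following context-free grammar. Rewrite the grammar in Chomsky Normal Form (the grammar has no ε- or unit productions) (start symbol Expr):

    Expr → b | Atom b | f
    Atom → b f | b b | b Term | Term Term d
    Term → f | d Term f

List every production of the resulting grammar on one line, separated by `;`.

Introduce a nonterminal for each terminal appearing in a rule of length ≥ 2: X1 → b, X2 → f, X3 → d.
Binarize each right-hand side of length ≥ 3 by chaining fresh nonterminals (Y1, Y2, …): affected rules were Atom → Term Term X3; Term → X3 Term X2.

Expr → b | Atom X1 | f; Atom → X1 X2 | X1 X1 | X1 Term | Term Y1; Term → f | X3 Y2; X1 → b; X2 → f; X3 → d; Y1 → Term X3; Y2 → Term X2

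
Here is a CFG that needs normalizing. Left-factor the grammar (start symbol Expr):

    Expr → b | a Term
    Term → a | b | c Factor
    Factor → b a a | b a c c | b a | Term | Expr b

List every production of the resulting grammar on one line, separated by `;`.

Expr → b | a Term; Term → a | b | c Factor; Factor → Term | Expr b | b a Factor1; Factor1 → a | c c | ε

Factor has alternatives sharing prefix 'b a': factor to Factor → b a Factor1 with Factor1 → a | c c | ε.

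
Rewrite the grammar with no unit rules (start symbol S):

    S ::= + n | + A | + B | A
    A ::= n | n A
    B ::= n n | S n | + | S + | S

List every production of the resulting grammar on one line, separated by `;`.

Unit pairs: B ⇒* {A, S}; S ⇒* {A}.
Replace each nonterminal's rules with the union of the non-unit rules of every nonterminal it unit-derives.

S ::= + n | + A | + B | n | n A; A ::= n | n A; B ::= n n | S n | + | S + | + n | + A | + B | n | n A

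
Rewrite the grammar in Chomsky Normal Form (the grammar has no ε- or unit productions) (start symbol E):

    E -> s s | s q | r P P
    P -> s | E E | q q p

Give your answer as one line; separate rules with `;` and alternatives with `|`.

E -> X1 X1 | X1 X2 | X3 Y1; P -> s | E E | X2 Y2; X1 -> s; X2 -> q; X3 -> r; X4 -> p; Y1 -> P P; Y2 -> X2 X4

Introduce a nonterminal for each terminal appearing in a rule of length ≥ 2: X1 → s, X2 → q, X3 → r, X4 → p.
Binarize each right-hand side of length ≥ 3 by chaining fresh nonterminals (Y1, Y2, …): affected rules were E → X3 P P; P → X2 X2 X4.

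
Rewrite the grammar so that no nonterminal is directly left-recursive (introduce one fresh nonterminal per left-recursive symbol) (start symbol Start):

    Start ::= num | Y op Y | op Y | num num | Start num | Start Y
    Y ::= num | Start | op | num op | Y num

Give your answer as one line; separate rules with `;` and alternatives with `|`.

Start ::= num Start1 | Y op Y Start1 | op Y Start1 | num num Start1; Y ::= num Y1 | Start Y1 | op Y1 | num op Y1; Start1 ::= num Start1 | Y Start1 | ε; Y1 ::= num Y1 | ε

Directly left-recursive nonterminals: Start, Y.
For Start: α = {num, Y}, β = {num, Y op Y, op Y, num num}. Rewrite as Start → β Start1 and Start1 → α Start1 | ε.
For Y: α = {num}, β = {num, Start, op, num op}. Rewrite as Y → β Y1 and Y1 → α Y1 | ε.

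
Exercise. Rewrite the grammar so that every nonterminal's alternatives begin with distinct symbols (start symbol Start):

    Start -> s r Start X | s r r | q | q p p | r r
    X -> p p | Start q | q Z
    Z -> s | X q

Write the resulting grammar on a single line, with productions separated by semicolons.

Start -> r r | s r Start1 | q Start2; X -> p p | Start q | q Z; Z -> s | X q; Start1 -> Start X | r; Start2 -> epsilon | p p

Start has alternatives sharing prefix 's r': factor to Start → s r Start1 with Start1 → Start X | r.
Start has alternatives sharing prefix 'q': factor to Start → q Start2 with Start2 → ε | p p.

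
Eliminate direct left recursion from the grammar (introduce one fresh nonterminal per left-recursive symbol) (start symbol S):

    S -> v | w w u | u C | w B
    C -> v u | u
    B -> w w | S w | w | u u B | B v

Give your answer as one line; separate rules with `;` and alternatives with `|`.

S -> v | w w u | u C | w B; C -> v u | u; B -> w w B' | S w B' | w B' | u u B B'; B' -> v B' | eps

Directly left-recursive nonterminal: B.
For B: α = {v}, β = {w w, S w, w, u u B}. Rewrite as B → β B' and B' → α B' | ε.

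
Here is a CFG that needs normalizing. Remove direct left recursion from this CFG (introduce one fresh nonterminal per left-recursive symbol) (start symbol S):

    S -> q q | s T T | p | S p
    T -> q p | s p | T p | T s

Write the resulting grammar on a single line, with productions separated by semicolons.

S -> q q S' | s T T S' | p S'; T -> q p T' | s p T'; S' -> p S' | epsilon; T' -> p T' | s T' | epsilon

Left recursion appears on S, T.
For S: α = {p}, β = {q q, s T T, p}. Rewrite as S → β S' and S' → α S' | ε.
For T: α = {p, s}, β = {q p, s p}. Rewrite as T → β T' and T' → α T' | ε.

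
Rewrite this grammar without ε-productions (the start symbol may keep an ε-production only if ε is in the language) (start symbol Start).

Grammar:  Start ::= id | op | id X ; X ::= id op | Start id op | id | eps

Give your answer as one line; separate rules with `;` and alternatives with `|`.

Nullable nonterminals: {X}.
ε ∉ L(G), so no ε-production is kept.

Start ::= id | op | id X; X ::= id op | Start id op | id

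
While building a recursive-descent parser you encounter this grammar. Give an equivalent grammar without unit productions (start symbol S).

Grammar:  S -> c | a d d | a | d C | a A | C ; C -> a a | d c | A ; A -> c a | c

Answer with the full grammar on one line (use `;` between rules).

S -> a a | d c | c | a d d | a | d C | a A | c a; C -> a a | d c | c a | c; A -> c a | c

Unit pairs: C ⇒* {A}; S ⇒* {A, C}.
Replace each nonterminal's rules with the union of the non-unit rules of every nonterminal it unit-derives.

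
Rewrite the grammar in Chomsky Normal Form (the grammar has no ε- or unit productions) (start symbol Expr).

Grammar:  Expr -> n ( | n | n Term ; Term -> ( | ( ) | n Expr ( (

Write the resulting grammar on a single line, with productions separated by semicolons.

Expr -> X1 X2 | n | X1 Term; Term -> ( | X2 X3 | X1 Y1; X1 -> n; X2 -> (; X3 -> ); Y1 -> Expr Y2; Y2 -> X2 X2

Introduce a nonterminal for each terminal appearing in a rule of length ≥ 2: X1 → n, X2 → (, X3 → ).
Binarize each right-hand side of length ≥ 3 by chaining fresh nonterminals (Y1, Y2, …): affected rules were Term → X1 Expr X2 X2.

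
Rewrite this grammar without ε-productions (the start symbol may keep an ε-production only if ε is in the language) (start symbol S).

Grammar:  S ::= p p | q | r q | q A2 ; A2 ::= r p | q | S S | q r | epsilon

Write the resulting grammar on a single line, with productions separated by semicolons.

Nullable nonterminals: {A2}.
ε ∉ L(G), so no ε-production is kept.

S ::= p p | q | r q | q A2; A2 ::= r p | q | S S | q r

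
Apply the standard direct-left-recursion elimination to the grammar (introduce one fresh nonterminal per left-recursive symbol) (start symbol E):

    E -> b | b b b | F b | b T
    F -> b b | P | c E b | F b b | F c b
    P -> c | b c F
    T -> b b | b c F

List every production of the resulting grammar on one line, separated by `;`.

E -> b | b b b | F b | b T; F -> b b F' | P F' | c E b F'; P -> c | b c F; T -> b b | b c F; F' -> b b F' | c b F' | ε

F is directly left-recursive.
For F: α = {b b, c b}, β = {b b, P, c E b}. Rewrite as F → β F' and F' → α F' | ε.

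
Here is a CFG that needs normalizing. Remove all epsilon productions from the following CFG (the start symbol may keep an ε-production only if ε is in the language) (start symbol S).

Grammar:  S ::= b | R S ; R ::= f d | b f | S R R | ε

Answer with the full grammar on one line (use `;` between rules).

S ::= b | R S; R ::= f d | b f | S R R | S R | S

The nullable symbols are {R}.
ε ∉ L(G), so no ε-production is kept.
For each production, add variants omitting each subset of nullable occurrences: R → S R R gives S R R | S R | S.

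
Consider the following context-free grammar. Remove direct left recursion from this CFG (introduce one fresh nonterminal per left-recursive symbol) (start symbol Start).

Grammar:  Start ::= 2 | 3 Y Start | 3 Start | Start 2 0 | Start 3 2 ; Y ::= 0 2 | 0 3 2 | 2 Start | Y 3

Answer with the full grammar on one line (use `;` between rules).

Directly left-recursive nonterminals: Start, Y.
For Start: α = {2 0, 3 2}, β = {2, 3 Y Start, 3 Start}. Rewrite as Start → β Start1 and Start1 → α Start1 | ε.
For Y: α = {3}, β = {0 2, 0 3 2, 2 Start}. Rewrite as Y → β Y1 and Y1 → α Y1 | ε.

Start ::= 2 Start1 | 3 Y Start Start1 | 3 Start Start1; Y ::= 0 2 Y1 | 0 3 2 Y1 | 2 Start Y1; Start1 ::= 2 0 Start1 | 3 2 Start1 | ε; Y1 ::= 3 Y1 | ε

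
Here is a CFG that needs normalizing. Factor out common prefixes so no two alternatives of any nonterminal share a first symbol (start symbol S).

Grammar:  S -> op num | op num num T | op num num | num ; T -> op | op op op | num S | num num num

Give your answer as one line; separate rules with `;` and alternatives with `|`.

S -> num | op num S'; T -> op T' | num T''; S' -> ε | num S''; T' -> ε | op op; T'' -> S | num num; S'' -> T | ε

S has alternatives sharing prefix 'op num': factor to S → op num S' with S' → ε | num T | num.
T has alternatives sharing prefix 'op': factor to T → op T' with T' → ε | op op.
T has alternatives sharing prefix 'num': factor to T → num T'' with T'' → S | num num.
S' has alternatives sharing prefix 'num': factor to S' → num S'' with S'' → T | ε.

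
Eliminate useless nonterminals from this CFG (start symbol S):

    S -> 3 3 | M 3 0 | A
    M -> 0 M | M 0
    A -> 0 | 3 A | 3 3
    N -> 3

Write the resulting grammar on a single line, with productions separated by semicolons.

Generating nonterminals: {A, N, S}.
Reachable from S after that: {A, S}.
Removed useless symbols: {M, N} and every production mentioning them.

S -> 3 3 | A; A -> 0 | 3 A | 3 3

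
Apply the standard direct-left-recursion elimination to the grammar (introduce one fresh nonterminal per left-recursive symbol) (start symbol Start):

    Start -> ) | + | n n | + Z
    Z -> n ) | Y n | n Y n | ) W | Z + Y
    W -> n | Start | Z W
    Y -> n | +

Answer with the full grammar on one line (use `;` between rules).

Start -> ) | + | n n | + Z; Z -> n ) Z1 | Y n Z1 | n Y n Z1 | ) W Z1; W -> n | Start | Z W; Y -> n | +; Z1 -> + Y Z1 | ε

Directly left-recursive nonterminal: Z.
For Z: α = {+ Y}, β = {n ), Y n, n Y n, ) W}. Rewrite as Z → β Z1 and Z1 → α Z1 | ε.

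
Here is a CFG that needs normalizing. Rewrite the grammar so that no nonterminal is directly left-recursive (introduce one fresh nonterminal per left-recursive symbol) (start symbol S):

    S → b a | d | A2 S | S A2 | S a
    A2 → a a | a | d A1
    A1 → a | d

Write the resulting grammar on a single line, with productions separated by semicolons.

S → b a S' | d S' | A2 S S'; A2 → a a | a | d A1; A1 → a | d; S' → A2 S' | a S' | ε

S is directly left-recursive.
For S: α = {A2, a}, β = {b a, d, A2 S}. Rewrite as S → β S' and S' → α S' | ε.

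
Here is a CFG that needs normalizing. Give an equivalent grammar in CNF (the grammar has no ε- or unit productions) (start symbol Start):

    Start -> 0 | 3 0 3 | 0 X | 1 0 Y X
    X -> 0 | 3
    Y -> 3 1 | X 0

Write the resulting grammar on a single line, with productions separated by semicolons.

Introduce a nonterminal for each terminal appearing in a rule of length ≥ 2: X1 → 3, X2 → 0, X3 → 1.
Binarize each right-hand side of length ≥ 3 by chaining fresh nonterminals (Y1, Y2, …): affected rules were Start → X1 X2 X1; Start → X3 X2 Y X.

Start -> 0 | X1 Y1 | X2 X | X3 Y2; X -> 0 | 3; Y -> X1 X3 | X X2; X1 -> 3; X2 -> 0; X3 -> 1; Y1 -> X2 X1; Y2 -> X2 Y3; Y3 -> Y X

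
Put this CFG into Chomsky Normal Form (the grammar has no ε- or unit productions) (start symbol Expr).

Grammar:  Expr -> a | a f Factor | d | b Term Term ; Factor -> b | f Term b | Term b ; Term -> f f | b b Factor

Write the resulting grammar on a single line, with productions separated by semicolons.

Expr -> a | X1 Y1 | d | X3 Y2; Factor -> b | X2 Y3 | Term X3; Term -> X2 X2 | X3 Y4; X1 -> a; X2 -> f; X3 -> b; Y1 -> X2 Factor; Y2 -> Term Term; Y3 -> Term X3; Y4 -> X3 Factor

Introduce a nonterminal for each terminal appearing in a rule of length ≥ 2: X1 → a, X2 → f, X3 → b.
Binarize each right-hand side of length ≥ 3 by chaining fresh nonterminals (Y1, Y2, …): affected rules were Expr → X1 X2 Factor; Expr → X3 Term Term; Factor → X2 Term X3; Term → X3 X3 Factor.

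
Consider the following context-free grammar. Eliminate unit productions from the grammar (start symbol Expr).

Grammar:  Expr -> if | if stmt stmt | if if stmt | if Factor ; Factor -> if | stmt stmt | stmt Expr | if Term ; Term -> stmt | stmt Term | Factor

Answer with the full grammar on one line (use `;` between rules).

Unit pairs: Term ⇒* {Factor}.
For every A with A ⇒* B via unit rules, add B's non-unit alternatives to A; then delete every rule of the form X → Y.

Expr -> if | if stmt stmt | if if stmt | if Factor; Factor -> if | stmt stmt | stmt Expr | if Term; Term -> stmt | stmt Term | if | stmt stmt | stmt Expr | if Term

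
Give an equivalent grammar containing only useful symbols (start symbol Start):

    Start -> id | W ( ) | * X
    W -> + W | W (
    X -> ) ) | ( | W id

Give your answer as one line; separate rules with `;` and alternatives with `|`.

Start -> id | * X; X -> ) ) | (

Generating nonterminals: {Start, X}.
Reachable from Start after that: {Start, X}.
Removed useless symbols: {W} and every production mentioning them.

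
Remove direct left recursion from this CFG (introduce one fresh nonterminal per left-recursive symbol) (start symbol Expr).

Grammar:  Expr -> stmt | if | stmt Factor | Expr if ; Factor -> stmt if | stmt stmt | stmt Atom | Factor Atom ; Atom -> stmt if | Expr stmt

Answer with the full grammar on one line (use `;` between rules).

Expr -> stmt Expr1 | if Expr1 | stmt Factor Expr1; Factor -> stmt if Factor1 | stmt stmt Factor1 | stmt Atom Factor1; Atom -> stmt if | Expr stmt; Expr1 -> if Expr1 | ε; Factor1 -> Atom Factor1 | ε

Left recursion appears on Expr, Factor.
For Expr: α = {if}, β = {stmt, if, stmt Factor}. Rewrite as Expr → β Expr1 and Expr1 → α Expr1 | ε.
For Factor: α = {Atom}, β = {stmt if, stmt stmt, stmt Atom}. Rewrite as Factor → β Factor1 and Factor1 → α Factor1 | ε.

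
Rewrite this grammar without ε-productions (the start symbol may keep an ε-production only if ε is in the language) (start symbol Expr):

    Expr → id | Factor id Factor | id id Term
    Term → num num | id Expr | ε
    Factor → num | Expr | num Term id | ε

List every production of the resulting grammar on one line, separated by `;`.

The nullable symbols are {Factor, Term}.
ε ∉ L(G), so no ε-production is kept.
Add the nullable-subset variants: Expr → Factor id Factor gives Factor id Factor | Factor id | id Factor. Expr → id id Term gives id id Term | id id. Factor → num Term id gives num Term id | num id.

Expr → id | Factor id Factor | Factor id | id Factor | id id Term | id id; Term → num num | id Expr; Factor → num | Expr | num Term id | num id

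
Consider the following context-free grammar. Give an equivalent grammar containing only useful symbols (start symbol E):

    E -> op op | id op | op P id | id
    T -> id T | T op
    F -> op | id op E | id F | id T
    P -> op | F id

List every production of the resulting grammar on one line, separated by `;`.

Generating nonterminals: {E, F, P}.
Reachable from E after that: {E, F, P}.
Removed useless symbols: {T} and every production mentioning them.

E -> op op | id op | op P id | id; F -> op | id op E | id F; P -> op | F id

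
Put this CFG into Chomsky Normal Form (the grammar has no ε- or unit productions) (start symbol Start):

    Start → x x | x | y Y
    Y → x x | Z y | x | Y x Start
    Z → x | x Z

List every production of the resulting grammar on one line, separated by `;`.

Introduce a nonterminal for each terminal appearing in a rule of length ≥ 2: X1 → x, X2 → y.
Binarize each right-hand side of length ≥ 3 by chaining fresh nonterminals (Y1, Y2, …): affected rules were Y → Y X1 Start.

Start → X1 X1 | x | X2 Y; Y → X1 X1 | Z X2 | x | Y Y1; Z → x | X1 Z; X1 → x; X2 → y; Y1 → X1 Start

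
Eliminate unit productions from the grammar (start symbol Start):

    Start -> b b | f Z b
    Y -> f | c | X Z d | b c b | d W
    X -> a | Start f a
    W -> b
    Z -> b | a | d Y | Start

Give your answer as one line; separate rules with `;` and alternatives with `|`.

Start -> b b | f Z b; Y -> f | c | X Z d | b c b | d W; X -> a | Start f a; W -> b; Z -> b | a | d Y | b b | f Z b

Unit pairs: Z ⇒* {Start}.
Replace each nonterminal's rules with the union of the non-unit rules of every nonterminal it unit-derives.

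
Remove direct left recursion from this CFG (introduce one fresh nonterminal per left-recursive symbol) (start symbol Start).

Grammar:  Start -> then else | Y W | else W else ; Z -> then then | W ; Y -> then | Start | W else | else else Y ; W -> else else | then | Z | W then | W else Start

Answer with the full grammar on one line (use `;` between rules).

Start -> then else | Y W | else W else; Z -> then then | W; Y -> then | Start | W else | else else Y; W -> else else W1 | then W1 | Z W1; W1 -> then W1 | else Start W1 | epsilon

Left recursion appears on W.
For W: α = {then, else Start}, β = {else else, then, Z}. Rewrite as W → β W1 and W1 → α W1 | ε.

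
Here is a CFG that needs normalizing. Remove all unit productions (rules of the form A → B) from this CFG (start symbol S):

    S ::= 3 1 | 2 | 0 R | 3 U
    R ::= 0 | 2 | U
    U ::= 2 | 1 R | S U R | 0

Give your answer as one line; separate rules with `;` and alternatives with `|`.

Unit pairs: R ⇒* {U}.
For every A with A ⇒* B via unit rules, add B's non-unit alternatives to A; then delete every rule of the form X → Y.

S ::= 3 1 | 2 | 0 R | 3 U; R ::= 2 | 1 R | S U R | 0; U ::= 2 | 1 R | S U R | 0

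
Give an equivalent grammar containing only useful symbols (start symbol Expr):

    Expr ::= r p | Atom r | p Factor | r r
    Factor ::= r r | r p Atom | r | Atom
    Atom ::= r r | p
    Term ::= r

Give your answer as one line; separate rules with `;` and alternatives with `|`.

Generating nonterminals: {Atom, Expr, Factor, Term}.
Reachable from Expr after that: {Atom, Expr, Factor}.
Removed useless symbols: {Term} and every production mentioning them.

Expr ::= r p | Atom r | p Factor | r r; Factor ::= r r | r p Atom | r | Atom; Atom ::= r r | p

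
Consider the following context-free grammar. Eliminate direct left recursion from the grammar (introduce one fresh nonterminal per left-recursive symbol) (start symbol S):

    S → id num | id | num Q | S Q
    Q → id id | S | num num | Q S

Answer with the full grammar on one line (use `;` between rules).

Directly left-recursive nonterminals: S, Q.
For S: α = {Q}, β = {id num, id, num Q}. Rewrite as S → β S' and S' → α S' | ε.
For Q: α = {S}, β = {id id, S, num num}. Rewrite as Q → β Q' and Q' → α Q' | ε.

S → id num S' | id S' | num Q S'; Q → id id Q' | S Q' | num num Q'; S' → Q S' | ε; Q' → S Q' | ε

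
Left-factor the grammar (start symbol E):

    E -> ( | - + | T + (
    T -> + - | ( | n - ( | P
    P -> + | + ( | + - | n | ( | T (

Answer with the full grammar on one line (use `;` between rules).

E -> ( | - + | T + (; T -> + - | ( | n - ( | P; P -> n | ( | T ( | + P'; P' -> epsilon | ( | -

P has alternatives sharing prefix '+': factor to P → + P' with P' → ε | ( | -.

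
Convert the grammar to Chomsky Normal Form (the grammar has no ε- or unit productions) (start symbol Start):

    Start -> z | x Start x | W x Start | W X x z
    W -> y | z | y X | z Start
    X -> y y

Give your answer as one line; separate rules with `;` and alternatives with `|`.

Introduce a nonterminal for each terminal appearing in a rule of length ≥ 2: X1 → x, X2 → z, X3 → y.
Binarize each right-hand side of length ≥ 3 by chaining fresh nonterminals (Y1, Y2, …): affected rules were Start → X1 Start X1; Start → W X1 Start; Start → W X X1 X2.

Start -> z | X1 Y1 | W Y2 | W Y3; W -> y | z | X3 X | X2 Start; X -> X3 X3; X1 -> x; X2 -> z; X3 -> y; Y1 -> Start X1; Y2 -> X1 Start; Y3 -> X Y4; Y4 -> X1 X2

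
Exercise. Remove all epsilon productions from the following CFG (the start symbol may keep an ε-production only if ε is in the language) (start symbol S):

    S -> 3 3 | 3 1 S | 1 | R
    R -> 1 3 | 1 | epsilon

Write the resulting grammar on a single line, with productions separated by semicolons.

The nullable symbols are {R, S}.
ε ∈ L(G) since S is nullable, so keep S → ε.
For each production, add variants omitting each subset of nullable occurrences: S → 3 1 S gives 3 1 S | 3 1.

S -> 3 3 | 3 1 S | 3 1 | 1 | R | ε; R -> 1 3 | 1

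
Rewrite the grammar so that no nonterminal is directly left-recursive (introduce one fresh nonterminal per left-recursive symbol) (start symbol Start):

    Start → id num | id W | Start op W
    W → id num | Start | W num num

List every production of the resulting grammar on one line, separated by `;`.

Left recursion appears on Start, W.
For Start: α = {op W}, β = {id num, id W}. Rewrite as Start → β Start1 and Start1 → α Start1 | ε.
For W: α = {num num}, β = {id num, Start}. Rewrite as W → β W1 and W1 → α W1 | ε.

Start → id num Start1 | id W Start1; W → id num W1 | Start W1; Start1 → op W Start1 | eps; W1 → num num W1 | eps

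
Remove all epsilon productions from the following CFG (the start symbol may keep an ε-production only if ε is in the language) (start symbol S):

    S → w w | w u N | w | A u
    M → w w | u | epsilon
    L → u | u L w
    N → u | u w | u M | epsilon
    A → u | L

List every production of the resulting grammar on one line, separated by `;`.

S → w w | w u N | w u | w | A u; M → w w | u; L → u | u L w; N → u | u w | u M; A → u | L

Nullable nonterminals: {M, N}.
ε ∉ L(G), so no ε-production is kept.
For each production, add variants omitting each subset of nullable occurrences: S → w u N gives w u N | w u.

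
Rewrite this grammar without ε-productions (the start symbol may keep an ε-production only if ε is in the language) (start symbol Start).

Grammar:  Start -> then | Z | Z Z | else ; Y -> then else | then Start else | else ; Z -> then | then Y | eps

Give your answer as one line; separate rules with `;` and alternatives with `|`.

Start -> then | Z | Z Z | else | eps; Y -> then else | then Start else | else; Z -> then | then Y

Nullable set = {Start, Z}.
ε ∈ L(G) since Start is nullable, so keep Start → ε.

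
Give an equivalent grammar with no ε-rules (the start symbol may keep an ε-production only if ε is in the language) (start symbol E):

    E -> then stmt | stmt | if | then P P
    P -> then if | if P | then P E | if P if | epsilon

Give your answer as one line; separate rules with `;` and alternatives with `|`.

E -> then stmt | stmt | if | then P P | then P | then; P -> then if | if P | if | then P E | then E | if P if | if if

The nullable symbols are {P}.
ε ∉ L(G), so no ε-production is kept.
Expand every rule over subsets of its nullable positions: E → then P P gives then P P | then P | then. P → if P gives if P | if. P → then P E gives then P E | then E. P → if P if gives if P if | if if.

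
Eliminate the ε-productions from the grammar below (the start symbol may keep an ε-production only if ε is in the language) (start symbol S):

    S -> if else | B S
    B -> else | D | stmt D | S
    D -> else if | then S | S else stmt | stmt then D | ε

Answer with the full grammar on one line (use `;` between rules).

Nullable nonterminals: {B, D}.
ε ∉ L(G), so no ε-production is kept.
Add the nullable-subset variants: B → stmt D gives stmt D | stmt. D → stmt then D gives stmt then D | stmt then.

S -> if else | B S; B -> else | D | stmt D | stmt | S; D -> else if | then S | S else stmt | stmt then D | stmt then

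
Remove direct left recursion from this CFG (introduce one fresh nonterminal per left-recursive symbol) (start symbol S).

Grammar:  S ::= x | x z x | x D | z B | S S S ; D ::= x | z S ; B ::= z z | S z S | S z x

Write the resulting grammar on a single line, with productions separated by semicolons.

Left recursion appears on S.
For S: α = {S S}, β = {x, x z x, x D, z B}. Rewrite as S → β S' and S' → α S' | ε.

S ::= x S' | x z x S' | x D S' | z B S'; D ::= x | z S; B ::= z z | S z S | S z x; S' ::= S S S' | eps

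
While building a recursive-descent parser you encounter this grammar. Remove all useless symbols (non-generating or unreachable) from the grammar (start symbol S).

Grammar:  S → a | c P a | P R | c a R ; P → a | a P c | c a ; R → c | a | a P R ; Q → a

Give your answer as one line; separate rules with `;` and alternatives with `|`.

Generating nonterminals: {P, Q, R, S}.
Reachable from S after that: {P, R, S}.
Removed useless symbols: {Q} and every production mentioning them.

S → a | c P a | P R | c a R; P → a | a P c | c a; R → c | a | a P R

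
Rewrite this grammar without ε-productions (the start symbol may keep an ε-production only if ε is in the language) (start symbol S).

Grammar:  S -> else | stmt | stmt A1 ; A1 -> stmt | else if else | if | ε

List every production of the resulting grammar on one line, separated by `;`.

Nullable set = {A1}.
ε ∉ L(G), so no ε-production is kept.

S -> else | stmt | stmt A1; A1 -> stmt | else if else | if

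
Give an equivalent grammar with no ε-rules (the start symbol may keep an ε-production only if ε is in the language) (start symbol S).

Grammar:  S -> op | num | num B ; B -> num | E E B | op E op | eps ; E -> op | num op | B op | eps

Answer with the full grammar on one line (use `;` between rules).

S -> op | num | num B; B -> num | E E B | E E | E B | E | op E op | op op; E -> op | num op | B op

The nullable symbols are {B, E}.
ε ∉ L(G), so no ε-production is kept.
For each production, add variants omitting each subset of nullable occurrences: B → E E B gives E E B | E E | E B | E. B → op E op gives op E op | op op.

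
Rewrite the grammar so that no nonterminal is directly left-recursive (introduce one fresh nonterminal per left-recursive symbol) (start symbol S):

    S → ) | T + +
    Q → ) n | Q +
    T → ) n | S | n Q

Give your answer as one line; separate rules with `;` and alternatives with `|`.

S → ) | T + +; Q → ) n Q'; T → ) n | S | n Q; Q' → + Q' | ε

Q is directly left-recursive.
For Q: α = {+}, β = {) n}. Rewrite as Q → β Q' and Q' → α Q' | ε.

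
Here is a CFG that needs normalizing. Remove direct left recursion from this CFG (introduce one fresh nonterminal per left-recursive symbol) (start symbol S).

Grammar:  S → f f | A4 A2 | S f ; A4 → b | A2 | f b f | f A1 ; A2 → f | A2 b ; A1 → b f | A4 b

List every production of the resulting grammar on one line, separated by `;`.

Directly left-recursive nonterminals: S, A2.
For S: α = {f}, β = {f f, A4 A2}. Rewrite as S → β S' and S' → α S' | ε.
For A2: α = {b}, β = {f}. Rewrite as A2 → β A2' and A2' → α A2' | ε.

S → f f S' | A4 A2 S'; A4 → b | A2 | f b f | f A1; A2 → f A2'; A1 → b f | A4 b; S' → f S' | ε; A2' → b A2' | ε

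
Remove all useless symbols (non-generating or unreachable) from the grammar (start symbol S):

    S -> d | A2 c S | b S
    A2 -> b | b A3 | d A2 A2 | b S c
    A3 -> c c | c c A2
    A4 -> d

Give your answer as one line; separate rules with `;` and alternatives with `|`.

S -> d | A2 c S | b S; A2 -> b | b A3 | d A2 A2 | b S c; A3 -> c c | c c A2

Generating nonterminals: {A2, A3, A4, S}.
Reachable from S after that: {A2, A3, S}.
Removed useless symbols: {A4} and every production mentioning them.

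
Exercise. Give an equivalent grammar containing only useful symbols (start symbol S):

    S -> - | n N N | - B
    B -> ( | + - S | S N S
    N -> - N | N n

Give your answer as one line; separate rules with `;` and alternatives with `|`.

Generating nonterminals: {B, S}.
Reachable from S after that: {B, S}.
Removed useless symbols: {N} and every production mentioning them.

S -> - | - B; B -> ( | + - S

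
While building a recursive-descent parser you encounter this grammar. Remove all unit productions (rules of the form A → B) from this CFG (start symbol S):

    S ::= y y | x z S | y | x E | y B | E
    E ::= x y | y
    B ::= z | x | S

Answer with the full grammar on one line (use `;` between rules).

Unit pairs: B ⇒* {E, S}; S ⇒* {E}.
For every A with A ⇒* B via unit rules, add B's non-unit alternatives to A; then delete every rule of the form X → Y.

S ::= x y | y | y y | x z S | x E | y B; E ::= x y | y; B ::= z | x | x y | y | y y | x z S | x E | y B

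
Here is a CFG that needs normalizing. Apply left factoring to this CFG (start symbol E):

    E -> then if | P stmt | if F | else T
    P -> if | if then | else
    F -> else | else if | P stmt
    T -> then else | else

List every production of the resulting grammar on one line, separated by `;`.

E -> then if | P stmt | if F | else T; P -> else | if P'; F -> P stmt | else F'; T -> then else | else; P' -> ε | then; F' -> ε | if

P has alternatives sharing prefix 'if': factor to P → if P' with P' → ε | then.
F has alternatives sharing prefix 'else': factor to F → else F' with F' → ε | if.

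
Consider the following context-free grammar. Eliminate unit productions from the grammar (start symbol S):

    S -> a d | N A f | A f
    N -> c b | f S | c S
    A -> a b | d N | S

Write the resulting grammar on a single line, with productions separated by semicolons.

Unit pairs: A ⇒* {S}.
Replace each nonterminal's rules with the union of the non-unit rules of every nonterminal it unit-derives.

S -> a d | N A f | A f; N -> c b | f S | c S; A -> a d | N A f | A f | a b | d N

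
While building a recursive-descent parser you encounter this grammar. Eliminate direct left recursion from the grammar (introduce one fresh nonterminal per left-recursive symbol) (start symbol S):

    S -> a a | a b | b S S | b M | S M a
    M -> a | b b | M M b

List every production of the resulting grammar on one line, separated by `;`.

S -> a a S' | a b S' | b S S S' | b M S'; M -> a M' | b b M'; S' -> M a S' | ε; M' -> M b M' | ε

S, M are directly left-recursive.
For S: α = {M a}, β = {a a, a b, b S S, b M}. Rewrite as S → β S' and S' → α S' | ε.
For M: α = {M b}, β = {a, b b}. Rewrite as M → β M' and M' → α M' | ε.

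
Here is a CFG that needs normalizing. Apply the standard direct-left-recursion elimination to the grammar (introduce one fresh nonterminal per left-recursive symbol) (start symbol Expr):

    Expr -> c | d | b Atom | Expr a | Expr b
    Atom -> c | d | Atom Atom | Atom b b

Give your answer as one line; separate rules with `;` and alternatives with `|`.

Expr -> c Expr1 | d Expr1 | b Atom Expr1; Atom -> c Atom1 | d Atom1; Expr1 -> a Expr1 | b Expr1 | ε; Atom1 -> Atom Atom1 | b b Atom1 | ε

Directly left-recursive nonterminals: Expr, Atom.
For Expr: α = {a, b}, β = {c, d, b Atom}. Rewrite as Expr → β Expr1 and Expr1 → α Expr1 | ε.
For Atom: α = {Atom, b b}, β = {c, d}. Rewrite as Atom → β Atom1 and Atom1 → α Atom1 | ε.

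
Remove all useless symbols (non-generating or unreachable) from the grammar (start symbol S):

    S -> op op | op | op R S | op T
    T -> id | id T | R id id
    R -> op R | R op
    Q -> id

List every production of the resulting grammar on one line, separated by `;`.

S -> op op | op | op T; T -> id | id T

Generating nonterminals: {Q, S, T}.
Reachable from S after that: {S, T}.
Removed useless symbols: {Q, R} and every production mentioning them.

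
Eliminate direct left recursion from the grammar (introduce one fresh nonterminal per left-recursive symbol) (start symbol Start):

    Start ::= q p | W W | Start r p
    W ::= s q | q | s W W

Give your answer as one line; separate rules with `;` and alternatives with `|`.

Left recursion appears on Start.
For Start: α = {r p}, β = {q p, W W}. Rewrite as Start → β Start1 and Start1 → α Start1 | ε.

Start ::= q p Start1 | W W Start1; W ::= s q | q | s W W; Start1 ::= r p Start1 | ε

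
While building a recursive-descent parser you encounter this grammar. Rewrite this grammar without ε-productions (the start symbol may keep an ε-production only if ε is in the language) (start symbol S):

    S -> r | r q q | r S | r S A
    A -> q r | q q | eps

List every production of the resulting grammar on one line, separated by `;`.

S -> r | r q q | r S | r S A; A -> q r | q q

The nullable symbols are {A}.
ε ∉ L(G), so no ε-production is kept.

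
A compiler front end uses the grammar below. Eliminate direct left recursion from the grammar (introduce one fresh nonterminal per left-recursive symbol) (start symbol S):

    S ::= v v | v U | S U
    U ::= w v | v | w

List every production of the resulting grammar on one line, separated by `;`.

S is directly left-recursive.
For S: α = {U}, β = {v v, v U}. Rewrite as S → β S' and S' → α S' | ε.

S ::= v v S' | v U S'; U ::= w v | v | w; S' ::= U S' | ε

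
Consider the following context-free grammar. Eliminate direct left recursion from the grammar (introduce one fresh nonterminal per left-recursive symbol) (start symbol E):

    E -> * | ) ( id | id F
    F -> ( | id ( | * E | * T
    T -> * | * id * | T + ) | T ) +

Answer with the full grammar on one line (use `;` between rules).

T is directly left-recursive.
For T: α = {+ ), ) +}, β = {*, * id *}. Rewrite as T → β T' and T' → α T' | ε.

E -> * | ) ( id | id F; F -> ( | id ( | * E | * T; T -> * T' | * id * T'; T' -> + ) T' | ) + T' | ε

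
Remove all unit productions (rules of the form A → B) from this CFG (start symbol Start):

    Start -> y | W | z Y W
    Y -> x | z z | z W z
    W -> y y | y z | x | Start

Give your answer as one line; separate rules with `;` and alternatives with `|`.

Start -> y | z Y W | y y | y z | x; Y -> x | z z | z W z; W -> y | z Y W | y y | y z | x

Unit pairs: Start ⇒* {W}; W ⇒* {Start}.
For every A with A ⇒* B via unit rules, add B's non-unit alternatives to A; then delete every rule of the form X → Y.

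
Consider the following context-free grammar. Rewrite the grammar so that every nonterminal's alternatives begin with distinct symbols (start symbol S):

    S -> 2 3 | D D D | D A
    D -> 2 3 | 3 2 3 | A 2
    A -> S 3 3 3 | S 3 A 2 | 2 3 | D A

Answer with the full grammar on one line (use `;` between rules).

S -> 2 3 | D S'; D -> 2 3 | 3 2 3 | A 2; A -> 2 3 | D A | S 3 A'; S' -> D D | A; A' -> 3 3 | A 2

S has alternatives sharing prefix 'D': factor to S → D S' with S' → D D | A.
A has alternatives sharing prefix 'S 3': factor to A → S 3 A' with A' → 3 3 | A 2.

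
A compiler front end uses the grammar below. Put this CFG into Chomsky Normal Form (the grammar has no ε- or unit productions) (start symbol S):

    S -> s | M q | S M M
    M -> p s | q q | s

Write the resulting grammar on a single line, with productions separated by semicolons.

S -> s | M X1 | S Y1; M -> X2 X3 | X1 X1 | s; X1 -> q; X2 -> p; X3 -> s; Y1 -> M M

Introduce a nonterminal for each terminal appearing in a rule of length ≥ 2: X1 → q, X2 → p, X3 → s.
Binarize each right-hand side of length ≥ 3 by chaining fresh nonterminals (Y1, Y2, …): affected rules were S → S M M.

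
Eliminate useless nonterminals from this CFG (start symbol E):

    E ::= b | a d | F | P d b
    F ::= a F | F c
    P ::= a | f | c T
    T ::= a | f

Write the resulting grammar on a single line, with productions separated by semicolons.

E ::= b | a d | P d b; P ::= a | f | c T; T ::= a | f

Generating nonterminals: {E, P, T}.
Reachable from E after that: {E, P, T}.
Removed useless symbols: {F} and every production mentioning them.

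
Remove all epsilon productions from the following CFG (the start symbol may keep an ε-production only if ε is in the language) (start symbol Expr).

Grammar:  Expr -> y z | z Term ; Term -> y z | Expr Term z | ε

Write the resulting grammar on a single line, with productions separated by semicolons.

Expr -> y z | z Term | z; Term -> y z | Expr Term z | Expr z

The nullable symbols are {Term}.
ε ∉ L(G), so no ε-production is kept.
Add the nullable-subset variants: Expr → z Term gives z Term | z. Term → Expr Term z gives Expr Term z | Expr z.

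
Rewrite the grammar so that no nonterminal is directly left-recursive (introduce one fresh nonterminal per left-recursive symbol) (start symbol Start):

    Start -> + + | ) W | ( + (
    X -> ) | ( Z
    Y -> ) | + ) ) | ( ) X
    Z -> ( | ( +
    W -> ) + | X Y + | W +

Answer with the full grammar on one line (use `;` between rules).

Start -> + + | ) W | ( + (; X -> ) | ( Z; Y -> ) | + ) ) | ( ) X; Z -> ( | ( +; W -> ) + W1 | X Y + W1; W1 -> + W1 | epsilon

Left recursion appears on W.
For W: α = {+}, β = {) +, X Y +}. Rewrite as W → β W1 and W1 → α W1 | ε.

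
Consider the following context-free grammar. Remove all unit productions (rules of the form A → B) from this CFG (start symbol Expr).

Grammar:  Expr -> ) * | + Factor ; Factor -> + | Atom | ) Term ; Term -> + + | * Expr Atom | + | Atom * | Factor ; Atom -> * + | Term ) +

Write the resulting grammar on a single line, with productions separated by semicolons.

Unit pairs: Factor ⇒* {Atom}; Term ⇒* {Atom, Factor}.
For each unit pair (A, B), copy every non-unit production of B to A, then drop all unit productions.

Expr -> ) * | + Factor; Factor -> * + | Term ) + | + | ) Term; Term -> + + | * Expr Atom | + | Atom * | * + | Term ) + | ) Term; Atom -> * + | Term ) +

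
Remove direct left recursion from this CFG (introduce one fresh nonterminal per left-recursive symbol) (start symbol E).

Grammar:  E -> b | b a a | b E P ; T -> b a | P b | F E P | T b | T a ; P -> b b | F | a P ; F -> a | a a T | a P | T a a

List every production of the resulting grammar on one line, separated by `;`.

Left recursion appears on T.
For T: α = {b, a}, β = {b a, P b, F E P}. Rewrite as T → β T' and T' → α T' | ε.

E -> b | b a a | b E P; T -> b a T' | P b T' | F E P T'; P -> b b | F | a P; F -> a | a a T | a P | T a a; T' -> b T' | a T' | ε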